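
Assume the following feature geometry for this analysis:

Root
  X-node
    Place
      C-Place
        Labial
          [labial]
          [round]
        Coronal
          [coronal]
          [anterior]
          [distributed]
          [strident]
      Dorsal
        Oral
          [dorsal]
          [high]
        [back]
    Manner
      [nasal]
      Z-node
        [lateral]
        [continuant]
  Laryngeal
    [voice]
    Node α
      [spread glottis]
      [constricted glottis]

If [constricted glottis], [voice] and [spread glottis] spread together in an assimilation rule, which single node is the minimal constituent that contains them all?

Laryngeal

[constricted glottis] is immediately dominated by Node α.
[voice] is immediately dominated by Laryngeal.
[spread glottis] is immediately dominated by Node α.
Laryngeal is the lowest common ancestor — every listed feature sits under it, and no single subconstituent of Laryngeal covers them all.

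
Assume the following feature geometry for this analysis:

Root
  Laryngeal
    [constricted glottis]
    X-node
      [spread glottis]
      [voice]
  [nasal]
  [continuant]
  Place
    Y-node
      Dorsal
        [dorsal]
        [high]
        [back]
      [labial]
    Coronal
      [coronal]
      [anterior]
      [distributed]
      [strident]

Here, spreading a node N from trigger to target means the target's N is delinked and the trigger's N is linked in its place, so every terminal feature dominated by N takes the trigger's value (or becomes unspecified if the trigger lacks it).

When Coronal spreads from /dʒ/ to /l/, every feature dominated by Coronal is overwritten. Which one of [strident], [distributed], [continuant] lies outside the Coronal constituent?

Under this geometry, Coronal contains [coronal], [anterior], [distributed], [strident].
[strident], [distributed] all lie under Coronal, so they are overwritten when Coronal spreads.
[continuant] attaches under Root, not under Coronal, so /l/ retains its own value for [continuant].

[continuant]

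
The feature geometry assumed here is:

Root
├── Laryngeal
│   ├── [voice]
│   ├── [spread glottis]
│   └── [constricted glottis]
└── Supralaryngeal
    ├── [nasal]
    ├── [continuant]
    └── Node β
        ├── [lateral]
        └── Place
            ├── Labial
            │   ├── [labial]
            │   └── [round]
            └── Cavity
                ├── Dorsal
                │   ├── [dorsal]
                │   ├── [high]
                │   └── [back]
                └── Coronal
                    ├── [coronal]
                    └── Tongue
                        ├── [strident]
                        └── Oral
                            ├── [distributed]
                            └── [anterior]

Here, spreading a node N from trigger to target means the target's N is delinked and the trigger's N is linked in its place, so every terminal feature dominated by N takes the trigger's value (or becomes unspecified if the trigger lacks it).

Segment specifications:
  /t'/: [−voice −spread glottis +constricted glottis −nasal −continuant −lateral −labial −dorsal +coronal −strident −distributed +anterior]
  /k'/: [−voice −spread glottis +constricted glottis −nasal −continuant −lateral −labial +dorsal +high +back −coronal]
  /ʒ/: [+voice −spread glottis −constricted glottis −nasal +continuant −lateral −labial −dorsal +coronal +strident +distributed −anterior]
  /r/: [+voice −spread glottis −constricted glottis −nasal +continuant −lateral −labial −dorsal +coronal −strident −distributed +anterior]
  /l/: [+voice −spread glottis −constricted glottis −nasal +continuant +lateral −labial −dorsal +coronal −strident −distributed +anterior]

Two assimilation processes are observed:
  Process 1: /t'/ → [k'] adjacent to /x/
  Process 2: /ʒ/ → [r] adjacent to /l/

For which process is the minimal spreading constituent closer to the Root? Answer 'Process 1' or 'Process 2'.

Process 1

In Process 1, [coronal], [anterior], [distributed], [strident], [dorsal], [high], [back] change, so the minimal spreading node is Cavity at depth 4.
In Process 2, [anterior], [distributed], [strident] change, so the minimal spreading node is Tongue at depth 6.
Depth 4 < depth 6; Process 1 involves the structurally higher constituent Cavity.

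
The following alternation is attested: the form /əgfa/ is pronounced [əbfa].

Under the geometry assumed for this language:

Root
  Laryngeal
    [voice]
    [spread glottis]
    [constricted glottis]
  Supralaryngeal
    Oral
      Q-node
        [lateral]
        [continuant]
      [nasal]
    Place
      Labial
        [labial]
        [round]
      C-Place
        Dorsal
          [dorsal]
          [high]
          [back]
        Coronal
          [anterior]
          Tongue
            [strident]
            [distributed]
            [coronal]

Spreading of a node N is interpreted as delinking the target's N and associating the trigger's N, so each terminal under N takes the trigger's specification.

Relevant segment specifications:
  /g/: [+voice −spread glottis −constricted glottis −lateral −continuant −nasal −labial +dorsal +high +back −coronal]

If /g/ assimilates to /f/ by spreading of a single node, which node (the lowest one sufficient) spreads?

/g/ and [b] differ in [labial], [round], [dorsal], [high], [back]; every other specified feature is identical.
The smallest constituent containing every changed terminal is Place — each of its daughters lacks at least one of the affected features.
If Place spreads, every terminal under it takes /f/'s value, producing [b] as observed.
[continuant] — on which /f/ differs from /g/ — is unchanged, so neither Supralaryngeal nor anything higher can have spread; the constituent is no larger than Place.

Place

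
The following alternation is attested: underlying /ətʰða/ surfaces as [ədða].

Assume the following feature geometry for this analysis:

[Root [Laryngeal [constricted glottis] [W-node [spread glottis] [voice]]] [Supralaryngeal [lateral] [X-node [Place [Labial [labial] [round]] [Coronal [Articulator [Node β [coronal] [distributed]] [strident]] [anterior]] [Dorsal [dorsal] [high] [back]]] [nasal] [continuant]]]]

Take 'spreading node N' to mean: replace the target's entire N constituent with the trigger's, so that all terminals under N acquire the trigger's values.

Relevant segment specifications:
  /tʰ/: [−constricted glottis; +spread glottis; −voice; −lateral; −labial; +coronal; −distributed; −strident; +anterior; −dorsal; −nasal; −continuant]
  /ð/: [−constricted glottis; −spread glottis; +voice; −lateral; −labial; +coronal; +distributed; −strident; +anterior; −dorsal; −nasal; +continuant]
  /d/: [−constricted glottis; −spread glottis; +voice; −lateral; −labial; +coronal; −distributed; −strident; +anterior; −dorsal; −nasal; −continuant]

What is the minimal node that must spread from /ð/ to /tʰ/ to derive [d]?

W-node

/tʰ/ and [d] differ in [voice], [spread glottis]; every other specified feature is identical.
The smallest constituent containing every changed terminal is W-node — each of its daughters lacks at least one of the affected features.
Spreading W-node from /ð/ overwrites each of those terminals with /ð/'s values, yielding exactly [d].
Features on which the two segments disagree outside W-node, such as [distributed], [continuant], are unchanged — nothing dominating them spread, and W-node is the minimal sufficient constituent.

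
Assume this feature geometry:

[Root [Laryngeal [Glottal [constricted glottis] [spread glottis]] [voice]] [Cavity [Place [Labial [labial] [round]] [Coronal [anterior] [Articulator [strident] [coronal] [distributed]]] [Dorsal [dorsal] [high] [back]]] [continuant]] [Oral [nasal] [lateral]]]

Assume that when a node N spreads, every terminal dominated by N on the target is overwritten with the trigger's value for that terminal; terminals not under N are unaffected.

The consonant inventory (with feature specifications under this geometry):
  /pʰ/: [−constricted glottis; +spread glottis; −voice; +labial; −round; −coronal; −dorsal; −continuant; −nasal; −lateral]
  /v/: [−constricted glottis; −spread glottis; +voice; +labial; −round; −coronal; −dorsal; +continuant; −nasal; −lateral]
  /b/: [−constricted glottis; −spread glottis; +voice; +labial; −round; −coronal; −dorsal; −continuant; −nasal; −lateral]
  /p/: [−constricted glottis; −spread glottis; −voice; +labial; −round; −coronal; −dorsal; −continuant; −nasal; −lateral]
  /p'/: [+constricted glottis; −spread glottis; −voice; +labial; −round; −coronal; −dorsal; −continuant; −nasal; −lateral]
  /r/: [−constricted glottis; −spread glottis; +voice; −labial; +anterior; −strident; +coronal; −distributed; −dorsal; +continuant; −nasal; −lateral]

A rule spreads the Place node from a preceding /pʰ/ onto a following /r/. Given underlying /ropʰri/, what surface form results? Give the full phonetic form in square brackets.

[ropʰvi]

Terminals under Place in this geometry: [labial], [round], [anterior], [strident], [coronal], [distributed], [dorsal], [high], [back].
Spreading Place from /pʰ/ onto /r/ replaces those values with /pʰ/'s: [+labial], [−round], [−coronal], [−dorsal]. Features outside Place ([constricted glottis], [spread glottis], [voice], …) stay as in /r/.
The resulting bundle matches /v/ in the inventory; substituting it for /r/ gives [ropʰvi].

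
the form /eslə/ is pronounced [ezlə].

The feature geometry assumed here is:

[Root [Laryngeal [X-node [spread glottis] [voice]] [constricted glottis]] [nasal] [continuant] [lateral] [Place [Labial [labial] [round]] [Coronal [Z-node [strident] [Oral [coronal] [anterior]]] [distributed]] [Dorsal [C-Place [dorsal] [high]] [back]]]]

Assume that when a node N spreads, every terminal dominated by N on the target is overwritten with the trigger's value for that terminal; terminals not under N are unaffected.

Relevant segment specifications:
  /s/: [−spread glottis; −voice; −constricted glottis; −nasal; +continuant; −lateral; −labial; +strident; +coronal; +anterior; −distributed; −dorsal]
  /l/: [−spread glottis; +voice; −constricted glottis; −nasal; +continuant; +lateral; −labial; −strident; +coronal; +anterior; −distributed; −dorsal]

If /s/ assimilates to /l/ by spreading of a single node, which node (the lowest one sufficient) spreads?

[voice]

Comparing /s/ with its surface form [z], the only feature that changes is [voice].
With a single altered terminal, the smallest constituent that could spread is that terminal — [voice].
[strident], [lateral] stay as in /s/ although /l/ differs there, so no node dominating them spread; among the remaining candidates [voice] is the lowest that derives the output.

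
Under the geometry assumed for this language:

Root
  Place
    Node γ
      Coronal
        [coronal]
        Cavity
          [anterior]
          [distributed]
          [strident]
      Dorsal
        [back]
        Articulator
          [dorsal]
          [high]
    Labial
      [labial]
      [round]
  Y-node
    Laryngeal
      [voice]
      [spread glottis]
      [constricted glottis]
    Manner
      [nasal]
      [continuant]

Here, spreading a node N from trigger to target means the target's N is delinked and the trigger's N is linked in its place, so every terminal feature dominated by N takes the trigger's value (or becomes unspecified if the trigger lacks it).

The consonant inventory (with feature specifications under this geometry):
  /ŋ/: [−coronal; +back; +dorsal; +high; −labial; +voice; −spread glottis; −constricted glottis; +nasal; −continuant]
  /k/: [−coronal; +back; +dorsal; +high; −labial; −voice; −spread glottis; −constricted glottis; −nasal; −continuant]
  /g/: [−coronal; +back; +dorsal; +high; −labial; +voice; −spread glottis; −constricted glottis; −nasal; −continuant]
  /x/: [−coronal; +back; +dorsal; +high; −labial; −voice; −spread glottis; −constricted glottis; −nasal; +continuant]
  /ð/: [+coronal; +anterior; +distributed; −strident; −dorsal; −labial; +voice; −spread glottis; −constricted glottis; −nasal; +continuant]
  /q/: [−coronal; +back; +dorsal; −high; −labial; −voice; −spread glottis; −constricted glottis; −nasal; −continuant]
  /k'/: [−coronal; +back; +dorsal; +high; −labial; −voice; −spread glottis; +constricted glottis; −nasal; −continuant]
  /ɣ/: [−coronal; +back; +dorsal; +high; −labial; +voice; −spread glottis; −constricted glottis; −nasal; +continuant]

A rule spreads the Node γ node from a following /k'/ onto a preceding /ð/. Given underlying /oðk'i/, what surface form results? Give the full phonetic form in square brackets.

Node γ immediately or transitively dominates [coronal], [anterior], [distributed], [strident], [back], [dorsal], [high].
After delinking /ð/'s Node γ and linking /k'/'s, the affected terminals become [−coronal], [+back], [+dorsal], [+high]; [labial], [voice], [spread glottis], … (outside Node γ) are retained from /ð/.
Among the inventory, only /ɣ/ has exactly this specification, giving the surface form [oɣk'i].

[oɣk'i]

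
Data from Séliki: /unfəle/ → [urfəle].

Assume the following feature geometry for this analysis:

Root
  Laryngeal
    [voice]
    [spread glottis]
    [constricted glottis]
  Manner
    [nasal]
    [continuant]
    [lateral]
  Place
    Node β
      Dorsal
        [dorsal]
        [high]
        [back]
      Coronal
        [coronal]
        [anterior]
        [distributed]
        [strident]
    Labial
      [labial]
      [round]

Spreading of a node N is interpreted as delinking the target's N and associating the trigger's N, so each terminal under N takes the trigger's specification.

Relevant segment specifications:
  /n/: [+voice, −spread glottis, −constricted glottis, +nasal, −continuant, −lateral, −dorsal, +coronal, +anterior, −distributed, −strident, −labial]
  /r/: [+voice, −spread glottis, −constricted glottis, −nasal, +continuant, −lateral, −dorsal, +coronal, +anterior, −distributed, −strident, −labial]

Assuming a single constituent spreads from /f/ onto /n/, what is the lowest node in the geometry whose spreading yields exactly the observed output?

Manner

Feature comparison: [nasal], [continuant] differ between /n/ and [r]; the remaining terminals match.
In this geometry the lowest node dominating all of them is Manner: every daughter of Manner dominates only a proper subset, so no lower node suffices.
Spreading Manner from /f/ overwrites each of those terminals with /f/'s values, yielding exactly [r].
[labial], [voice] — on which /f/ differs from /n/ — are unchanged, so Root cannot have spread; the constituent is no larger than Manner.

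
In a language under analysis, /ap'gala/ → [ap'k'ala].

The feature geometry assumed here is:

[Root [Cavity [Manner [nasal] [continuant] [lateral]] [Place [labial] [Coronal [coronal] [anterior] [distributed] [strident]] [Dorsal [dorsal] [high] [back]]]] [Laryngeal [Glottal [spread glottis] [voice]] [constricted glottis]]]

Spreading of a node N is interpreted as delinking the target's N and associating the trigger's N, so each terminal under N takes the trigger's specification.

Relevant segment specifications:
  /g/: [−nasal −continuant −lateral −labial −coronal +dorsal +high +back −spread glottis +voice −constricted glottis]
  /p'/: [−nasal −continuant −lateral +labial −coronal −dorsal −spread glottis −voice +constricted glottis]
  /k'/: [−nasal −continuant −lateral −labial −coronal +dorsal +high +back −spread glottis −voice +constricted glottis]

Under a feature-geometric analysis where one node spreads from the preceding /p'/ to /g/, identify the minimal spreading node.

Laryngeal

/g/ and [k'] differ in [voice], [constricted glottis]; every other specified feature is identical.
These terminals are all dominated by Laryngeal, and no proper subconstituent of Laryngeal covers them all; Laryngeal is their lowest common ancestor.
Spreading Laryngeal from /p'/ overwrites each of those terminals with /p'/'s values, yielding exactly [k'].
Had Root spread, [labial], [dorsal] would have taken /p'/'s values; they stay as in /g/, confirming the spreading constituent is exactly Laryngeal.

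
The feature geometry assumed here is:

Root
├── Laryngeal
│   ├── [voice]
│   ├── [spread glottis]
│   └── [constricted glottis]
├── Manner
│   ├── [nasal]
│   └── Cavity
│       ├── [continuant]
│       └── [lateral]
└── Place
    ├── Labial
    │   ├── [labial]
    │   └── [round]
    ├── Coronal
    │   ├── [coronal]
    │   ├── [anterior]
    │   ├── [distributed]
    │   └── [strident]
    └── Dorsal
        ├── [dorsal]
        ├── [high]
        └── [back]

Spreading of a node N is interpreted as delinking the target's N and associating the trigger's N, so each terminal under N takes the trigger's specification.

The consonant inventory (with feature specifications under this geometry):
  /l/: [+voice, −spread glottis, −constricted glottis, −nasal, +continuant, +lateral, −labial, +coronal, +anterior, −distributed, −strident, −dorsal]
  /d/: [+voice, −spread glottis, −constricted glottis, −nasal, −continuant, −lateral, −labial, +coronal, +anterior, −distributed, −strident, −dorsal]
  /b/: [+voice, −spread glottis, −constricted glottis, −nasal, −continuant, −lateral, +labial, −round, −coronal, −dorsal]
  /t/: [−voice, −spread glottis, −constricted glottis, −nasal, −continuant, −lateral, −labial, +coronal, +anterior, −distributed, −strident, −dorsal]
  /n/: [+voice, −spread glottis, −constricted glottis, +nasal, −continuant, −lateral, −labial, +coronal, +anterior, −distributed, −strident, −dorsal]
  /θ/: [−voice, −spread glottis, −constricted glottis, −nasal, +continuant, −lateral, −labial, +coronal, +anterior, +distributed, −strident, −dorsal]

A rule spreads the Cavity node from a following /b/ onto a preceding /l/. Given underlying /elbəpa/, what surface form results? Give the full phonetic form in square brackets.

Cavity immediately or transitively dominates [continuant], [lateral].
Spreading Cavity from /b/ onto /l/ replaces those values with /b/'s: [−continuant], [−lateral]. Features outside Cavity ([voice], [spread glottis], [constricted glottis], …) stay as in /l/.
The resulting bundle matches /d/ in the inventory; substituting it for /l/ gives [edbəpa].

[edbəpa]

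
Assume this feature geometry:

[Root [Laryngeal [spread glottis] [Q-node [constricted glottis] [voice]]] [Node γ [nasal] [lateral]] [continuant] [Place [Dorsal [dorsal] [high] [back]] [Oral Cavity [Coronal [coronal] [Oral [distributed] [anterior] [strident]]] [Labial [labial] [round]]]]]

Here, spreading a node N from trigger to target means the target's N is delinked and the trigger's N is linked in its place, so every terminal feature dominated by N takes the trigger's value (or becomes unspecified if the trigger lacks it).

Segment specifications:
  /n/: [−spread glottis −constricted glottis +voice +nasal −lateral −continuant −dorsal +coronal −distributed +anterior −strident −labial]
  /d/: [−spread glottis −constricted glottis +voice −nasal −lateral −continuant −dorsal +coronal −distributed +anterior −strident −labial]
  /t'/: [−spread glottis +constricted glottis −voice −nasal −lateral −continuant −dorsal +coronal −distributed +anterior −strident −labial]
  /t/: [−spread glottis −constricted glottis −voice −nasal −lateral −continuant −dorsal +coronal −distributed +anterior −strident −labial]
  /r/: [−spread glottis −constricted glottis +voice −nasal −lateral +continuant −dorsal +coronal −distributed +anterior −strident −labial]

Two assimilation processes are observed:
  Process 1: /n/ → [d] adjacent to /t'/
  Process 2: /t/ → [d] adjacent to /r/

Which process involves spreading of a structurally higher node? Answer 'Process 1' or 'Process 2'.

Process 1

Process 1: the feature that changes is [nasal]; the minimal node is [nasal] (depth 2).
Process 2 alters [voice]; the lowest dominating node is [voice] (depth 3 from Root).
[nasal] is closer to Root than [voice], so Process 1 spreads the higher node.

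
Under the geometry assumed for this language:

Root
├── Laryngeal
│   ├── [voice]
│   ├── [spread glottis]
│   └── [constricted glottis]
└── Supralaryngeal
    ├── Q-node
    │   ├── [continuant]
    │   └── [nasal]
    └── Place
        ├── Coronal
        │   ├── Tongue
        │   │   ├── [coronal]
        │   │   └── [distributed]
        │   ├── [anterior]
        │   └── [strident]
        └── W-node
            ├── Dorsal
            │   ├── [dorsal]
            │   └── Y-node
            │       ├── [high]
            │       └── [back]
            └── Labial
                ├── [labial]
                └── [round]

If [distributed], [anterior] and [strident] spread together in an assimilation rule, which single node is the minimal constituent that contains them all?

[distributed]: Root > Supralaryngeal > Place > Coronal > Tongue > [distributed].
[anterior]: Root > Supralaryngeal > Place > Coronal > [anterior].
[strident]: Root > Supralaryngeal > Place > Coronal > [strident].
The lowest node appearing on every path is Coronal; each proper daughter of Coronal fails to dominate at least one of the listed features.

Coronal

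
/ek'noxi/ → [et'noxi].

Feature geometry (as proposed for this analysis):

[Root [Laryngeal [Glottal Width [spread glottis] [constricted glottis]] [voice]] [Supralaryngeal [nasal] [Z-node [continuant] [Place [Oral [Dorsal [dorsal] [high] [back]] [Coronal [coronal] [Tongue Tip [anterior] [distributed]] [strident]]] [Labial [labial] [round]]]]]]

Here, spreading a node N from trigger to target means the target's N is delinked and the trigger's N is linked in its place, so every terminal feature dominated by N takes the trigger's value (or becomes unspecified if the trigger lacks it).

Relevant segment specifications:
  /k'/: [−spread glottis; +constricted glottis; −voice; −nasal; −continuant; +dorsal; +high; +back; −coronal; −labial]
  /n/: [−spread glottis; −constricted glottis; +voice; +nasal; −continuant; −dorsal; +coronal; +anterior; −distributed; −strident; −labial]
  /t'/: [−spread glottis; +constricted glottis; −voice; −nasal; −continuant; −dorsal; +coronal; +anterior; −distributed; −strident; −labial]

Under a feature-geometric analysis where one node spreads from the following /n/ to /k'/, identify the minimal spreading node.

Oral

/k'/ and [t'] differ in [coronal], [anterior], [distributed], [strident], [dorsal], [high], [back]; every other specified feature is identical.
These terminals are all dominated by Oral, and no proper subconstituent of Oral covers them all; Oral is their lowest common ancestor.
Spreading Oral from /n/ overwrites each of those terminals with /n/'s values, yielding exactly [t'].
Features on which the two segments disagree outside Oral, such as [nasal], [constricted glottis], are unchanged — nothing dominating them spread, and Oral is the minimal sufficient constituent.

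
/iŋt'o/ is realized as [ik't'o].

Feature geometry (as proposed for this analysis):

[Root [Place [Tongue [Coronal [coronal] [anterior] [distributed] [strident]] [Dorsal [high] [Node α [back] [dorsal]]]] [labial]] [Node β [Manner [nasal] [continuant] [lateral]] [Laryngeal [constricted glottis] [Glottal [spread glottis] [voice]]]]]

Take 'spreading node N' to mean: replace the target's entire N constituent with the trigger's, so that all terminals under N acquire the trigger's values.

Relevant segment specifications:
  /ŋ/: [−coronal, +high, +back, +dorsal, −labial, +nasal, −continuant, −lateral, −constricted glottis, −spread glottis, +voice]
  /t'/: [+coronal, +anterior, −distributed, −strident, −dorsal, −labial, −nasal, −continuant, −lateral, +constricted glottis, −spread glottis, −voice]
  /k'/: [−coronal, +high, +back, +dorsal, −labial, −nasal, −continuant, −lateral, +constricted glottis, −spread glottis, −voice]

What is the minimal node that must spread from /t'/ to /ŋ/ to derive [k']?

Feature comparison: [voice], [constricted glottis], [nasal] differ between /ŋ/ and [k']; the remaining terminals match.
Tracing each changed feature up the tree, the paths first meet at Node β; any lower node misses at least one of them.
If Node β spreads, every terminal under it takes /t'/'s value, producing [k'] as observed.
Had Root spread, [dorsal], [coronal] would have taken /t'/'s values; they stay as in /ŋ/, confirming the spreading constituent is exactly Node β.

Node β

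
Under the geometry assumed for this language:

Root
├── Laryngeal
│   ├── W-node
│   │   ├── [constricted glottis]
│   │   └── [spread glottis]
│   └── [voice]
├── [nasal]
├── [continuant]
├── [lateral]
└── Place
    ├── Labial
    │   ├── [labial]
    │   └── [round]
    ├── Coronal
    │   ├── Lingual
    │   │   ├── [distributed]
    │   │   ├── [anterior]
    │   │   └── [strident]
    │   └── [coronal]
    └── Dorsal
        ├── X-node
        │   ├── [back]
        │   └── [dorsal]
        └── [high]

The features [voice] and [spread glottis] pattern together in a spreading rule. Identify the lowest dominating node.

[voice] lies under Laryngeal (below Laryngeal).
[spread glottis]: Root ▹ Laryngeal ▹ W-node ▹ [spread glottis].
These paths first converge at Laryngeal; no daughter of Laryngeal dominates all 2 features, so Laryngeal is the minimal constituent.

Laryngeal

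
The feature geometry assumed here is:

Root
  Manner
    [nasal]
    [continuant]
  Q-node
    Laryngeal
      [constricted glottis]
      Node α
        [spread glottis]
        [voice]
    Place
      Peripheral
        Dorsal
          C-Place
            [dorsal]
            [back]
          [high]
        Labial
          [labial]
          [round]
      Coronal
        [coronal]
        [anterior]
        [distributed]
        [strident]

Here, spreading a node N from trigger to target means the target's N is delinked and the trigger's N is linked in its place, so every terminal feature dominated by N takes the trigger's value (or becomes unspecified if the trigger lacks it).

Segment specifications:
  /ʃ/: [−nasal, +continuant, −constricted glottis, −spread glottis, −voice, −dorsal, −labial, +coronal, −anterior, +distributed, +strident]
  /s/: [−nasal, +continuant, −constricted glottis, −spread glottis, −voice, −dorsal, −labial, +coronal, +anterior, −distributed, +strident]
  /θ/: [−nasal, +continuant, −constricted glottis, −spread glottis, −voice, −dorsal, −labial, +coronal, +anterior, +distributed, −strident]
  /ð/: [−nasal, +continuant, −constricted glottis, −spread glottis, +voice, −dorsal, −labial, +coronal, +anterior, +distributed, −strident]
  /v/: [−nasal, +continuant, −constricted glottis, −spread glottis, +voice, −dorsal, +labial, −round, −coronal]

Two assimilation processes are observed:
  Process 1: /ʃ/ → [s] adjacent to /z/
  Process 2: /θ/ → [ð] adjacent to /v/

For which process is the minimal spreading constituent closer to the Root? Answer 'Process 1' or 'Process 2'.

Process 1

In Process 1, [anterior], [distributed] change, so the minimal spreading node is Coronal at depth 3.
Process 2 alters [voice]; the lowest dominating node is [voice] (depth 4 from Root).
Coronal (depth 3) sits above [voice] (depth 4), making Process 1 the one with the higher spreading node.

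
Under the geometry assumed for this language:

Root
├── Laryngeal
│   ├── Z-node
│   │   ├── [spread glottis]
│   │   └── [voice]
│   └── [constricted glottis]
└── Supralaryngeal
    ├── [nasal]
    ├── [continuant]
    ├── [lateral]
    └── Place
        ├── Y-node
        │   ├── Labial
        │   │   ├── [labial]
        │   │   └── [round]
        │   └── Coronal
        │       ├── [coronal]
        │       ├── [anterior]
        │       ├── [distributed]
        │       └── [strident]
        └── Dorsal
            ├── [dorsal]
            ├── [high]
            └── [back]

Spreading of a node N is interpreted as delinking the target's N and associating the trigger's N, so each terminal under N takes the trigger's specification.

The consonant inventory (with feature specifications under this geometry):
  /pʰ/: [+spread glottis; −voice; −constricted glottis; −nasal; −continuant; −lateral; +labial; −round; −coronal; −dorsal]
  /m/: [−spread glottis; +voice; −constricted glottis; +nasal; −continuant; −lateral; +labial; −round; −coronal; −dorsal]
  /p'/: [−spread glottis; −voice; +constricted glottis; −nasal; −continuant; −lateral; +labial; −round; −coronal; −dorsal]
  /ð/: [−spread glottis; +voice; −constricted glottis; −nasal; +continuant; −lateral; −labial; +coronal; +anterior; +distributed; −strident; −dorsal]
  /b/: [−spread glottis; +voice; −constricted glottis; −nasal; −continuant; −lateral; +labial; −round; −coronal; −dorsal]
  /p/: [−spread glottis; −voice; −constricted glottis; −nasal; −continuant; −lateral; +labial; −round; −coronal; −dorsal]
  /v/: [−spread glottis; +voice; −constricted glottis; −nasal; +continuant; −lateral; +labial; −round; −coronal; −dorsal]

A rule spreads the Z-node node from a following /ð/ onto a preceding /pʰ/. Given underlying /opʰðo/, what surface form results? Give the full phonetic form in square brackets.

Z-node immediately or transitively dominates [spread glottis], [voice].
Spreading Z-node from /ð/ onto /pʰ/ replaces those values with /ð/'s: [−spread glottis], [+voice]. Features outside Z-node ([constricted glottis], [nasal], [continuant], …) stay as in /pʰ/.
Among the inventory, only /b/ has exactly this specification, giving the surface form [obðo].

[obðo]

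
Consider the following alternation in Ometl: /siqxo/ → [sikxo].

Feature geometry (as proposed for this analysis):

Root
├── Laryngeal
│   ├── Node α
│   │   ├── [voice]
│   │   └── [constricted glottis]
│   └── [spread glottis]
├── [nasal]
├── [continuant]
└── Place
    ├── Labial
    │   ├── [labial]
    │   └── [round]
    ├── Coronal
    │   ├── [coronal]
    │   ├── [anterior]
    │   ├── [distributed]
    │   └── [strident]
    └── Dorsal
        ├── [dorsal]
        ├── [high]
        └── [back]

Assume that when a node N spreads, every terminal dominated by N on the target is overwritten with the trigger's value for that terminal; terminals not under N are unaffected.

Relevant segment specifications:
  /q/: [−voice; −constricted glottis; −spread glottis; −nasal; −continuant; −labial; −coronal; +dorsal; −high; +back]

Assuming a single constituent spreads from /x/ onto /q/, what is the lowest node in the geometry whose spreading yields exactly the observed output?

[high]

/q/ and [k] differ in [high]; every other specified feature is identical.
With a single altered terminal, the smallest constituent that could spread is that terminal — [high].
[continuant] stays as in /q/ although /x/ differs there, so no node dominating it spread; among the remaining candidates [high] is the lowest that derives the output.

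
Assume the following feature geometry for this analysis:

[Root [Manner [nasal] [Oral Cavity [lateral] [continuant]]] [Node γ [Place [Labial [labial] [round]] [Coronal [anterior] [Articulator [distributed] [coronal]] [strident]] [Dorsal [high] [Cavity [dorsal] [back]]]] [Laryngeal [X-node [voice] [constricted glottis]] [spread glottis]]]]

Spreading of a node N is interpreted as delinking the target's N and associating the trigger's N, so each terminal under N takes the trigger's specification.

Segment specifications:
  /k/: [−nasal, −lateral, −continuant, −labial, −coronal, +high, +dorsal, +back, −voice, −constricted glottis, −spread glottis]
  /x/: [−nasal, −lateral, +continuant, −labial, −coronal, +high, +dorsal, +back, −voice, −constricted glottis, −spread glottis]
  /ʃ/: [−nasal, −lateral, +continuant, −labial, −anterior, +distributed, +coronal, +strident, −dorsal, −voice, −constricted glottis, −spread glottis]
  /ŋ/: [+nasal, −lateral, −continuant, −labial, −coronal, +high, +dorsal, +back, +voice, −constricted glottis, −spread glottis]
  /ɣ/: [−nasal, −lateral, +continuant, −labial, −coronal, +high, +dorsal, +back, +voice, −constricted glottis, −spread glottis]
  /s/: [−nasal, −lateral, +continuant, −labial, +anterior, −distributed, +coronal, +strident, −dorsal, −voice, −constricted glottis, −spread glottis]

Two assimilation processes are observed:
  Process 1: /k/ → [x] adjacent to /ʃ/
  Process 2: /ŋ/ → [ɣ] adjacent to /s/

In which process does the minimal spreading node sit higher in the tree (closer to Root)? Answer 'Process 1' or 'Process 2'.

Process 2

Process 1 alters [continuant]; the lowest dominating node is [continuant] (depth 3 from Root).
Process 2: the features that change are [nasal], [continuant]; the minimal node is Manner (depth 1).
Manner is closer to Root than [continuant], so Process 2 spreads the higher node.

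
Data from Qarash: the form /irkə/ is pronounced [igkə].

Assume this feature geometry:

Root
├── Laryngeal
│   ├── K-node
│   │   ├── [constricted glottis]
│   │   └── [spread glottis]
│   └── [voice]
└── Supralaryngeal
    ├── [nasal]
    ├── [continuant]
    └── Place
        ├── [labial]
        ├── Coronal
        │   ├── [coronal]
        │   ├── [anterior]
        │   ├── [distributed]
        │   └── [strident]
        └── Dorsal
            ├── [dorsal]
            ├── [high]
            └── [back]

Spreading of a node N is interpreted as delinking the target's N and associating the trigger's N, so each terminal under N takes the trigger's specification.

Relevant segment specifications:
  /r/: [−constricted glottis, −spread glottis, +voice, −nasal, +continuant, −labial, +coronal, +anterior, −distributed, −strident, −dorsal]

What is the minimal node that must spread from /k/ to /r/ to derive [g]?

Supralaryngeal

The alternation /r/ → [g] changes [continuant], [coronal], [anterior], [distributed], [strident], [dorsal], [high], [back] and nothing else.
These terminals are all dominated by Supralaryngeal, and no proper subconstituent of Supralaryngeal covers them all; Supralaryngeal is their lowest common ancestor.
Delinking /r/'s Supralaryngeal and associating /k/'s Supralaryngeal gives precisely the feature bundle of [g].
Since [voice] is preserved even though /k/ disagrees there, no node above Supralaryngeal spread.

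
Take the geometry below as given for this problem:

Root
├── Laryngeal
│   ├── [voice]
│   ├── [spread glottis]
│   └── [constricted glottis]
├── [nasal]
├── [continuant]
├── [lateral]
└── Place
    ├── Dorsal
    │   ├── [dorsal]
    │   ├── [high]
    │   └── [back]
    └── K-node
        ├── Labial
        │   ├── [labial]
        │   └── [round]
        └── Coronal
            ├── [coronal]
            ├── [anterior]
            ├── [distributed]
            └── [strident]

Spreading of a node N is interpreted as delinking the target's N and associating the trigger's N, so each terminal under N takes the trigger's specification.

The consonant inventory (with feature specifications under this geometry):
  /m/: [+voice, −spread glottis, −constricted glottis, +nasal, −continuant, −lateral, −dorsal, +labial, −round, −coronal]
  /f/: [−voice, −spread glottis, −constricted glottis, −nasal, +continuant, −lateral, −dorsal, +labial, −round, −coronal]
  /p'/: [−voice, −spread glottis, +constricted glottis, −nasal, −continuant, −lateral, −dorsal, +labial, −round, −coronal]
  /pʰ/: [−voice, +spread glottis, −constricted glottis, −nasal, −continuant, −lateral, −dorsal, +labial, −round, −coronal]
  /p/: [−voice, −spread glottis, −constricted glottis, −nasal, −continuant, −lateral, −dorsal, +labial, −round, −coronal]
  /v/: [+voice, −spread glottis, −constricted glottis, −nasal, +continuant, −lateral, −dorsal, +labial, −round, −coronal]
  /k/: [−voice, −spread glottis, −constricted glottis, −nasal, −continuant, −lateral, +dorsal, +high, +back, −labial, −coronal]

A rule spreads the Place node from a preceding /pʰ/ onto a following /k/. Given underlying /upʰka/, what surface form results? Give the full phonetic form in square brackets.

The Place node dominates the terminals [dorsal], [high], [back], [labial], [round], [coronal], [anterior], [distributed], [strident].
The target acquires /pʰ/'s values for everything under Place — [−dorsal], [+labial], [−round], [−coronal] — while keeping its own [voice], [spread glottis], [constricted glottis], ….
Among the inventory, only /p/ has exactly this specification, giving the surface form [upʰpa].

[upʰpa]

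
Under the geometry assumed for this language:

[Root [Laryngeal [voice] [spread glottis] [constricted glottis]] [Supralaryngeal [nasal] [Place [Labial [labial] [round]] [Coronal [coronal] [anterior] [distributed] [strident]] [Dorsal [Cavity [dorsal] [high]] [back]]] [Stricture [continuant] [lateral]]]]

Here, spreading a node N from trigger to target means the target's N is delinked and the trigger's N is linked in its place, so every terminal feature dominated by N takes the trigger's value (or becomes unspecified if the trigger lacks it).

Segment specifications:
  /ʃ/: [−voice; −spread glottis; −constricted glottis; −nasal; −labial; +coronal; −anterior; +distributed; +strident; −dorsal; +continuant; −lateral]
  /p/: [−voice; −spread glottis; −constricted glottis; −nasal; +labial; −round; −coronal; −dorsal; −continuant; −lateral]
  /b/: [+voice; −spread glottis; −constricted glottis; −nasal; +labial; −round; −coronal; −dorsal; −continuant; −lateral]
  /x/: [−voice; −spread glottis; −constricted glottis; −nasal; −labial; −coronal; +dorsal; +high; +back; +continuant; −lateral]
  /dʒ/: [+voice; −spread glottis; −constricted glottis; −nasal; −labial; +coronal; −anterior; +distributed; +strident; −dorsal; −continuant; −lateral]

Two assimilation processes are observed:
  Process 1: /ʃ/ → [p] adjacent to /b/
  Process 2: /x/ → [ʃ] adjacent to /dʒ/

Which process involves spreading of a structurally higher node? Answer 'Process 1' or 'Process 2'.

Process 1

In Process 1, [continuant], [labial], [round], [coronal], [anterior], [distributed], [strident] change, so the minimal spreading node is Supralaryngeal at depth 1.
Process 2 alters [coronal], [anterior], [distributed], [strident], [dorsal], [high], [back]; the lowest common ancestor is Place (depth 2 from Root).
Supralaryngeal (depth 1) sits above Place (depth 2), making Process 1 the one with the higher spreading node.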